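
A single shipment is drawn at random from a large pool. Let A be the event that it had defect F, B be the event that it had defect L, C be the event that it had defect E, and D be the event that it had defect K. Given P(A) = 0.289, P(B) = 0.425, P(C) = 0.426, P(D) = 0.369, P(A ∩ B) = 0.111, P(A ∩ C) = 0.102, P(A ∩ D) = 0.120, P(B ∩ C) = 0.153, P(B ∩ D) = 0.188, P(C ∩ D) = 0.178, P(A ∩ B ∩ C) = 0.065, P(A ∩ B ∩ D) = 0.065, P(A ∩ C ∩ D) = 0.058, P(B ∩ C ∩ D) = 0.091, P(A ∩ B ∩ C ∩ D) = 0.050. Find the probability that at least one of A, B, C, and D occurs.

0.886

By inclusion–exclusion:
P(A ∪ B ∪ C ∪ D) = 0.289 + 0.425 + 0.426 + 0.369 − 0.111 − 0.102 − 0.120 − 0.153 − 0.188 − 0.178 + 0.065 + 0.065 + 0.058 + 0.091 − 0.050 = 0.886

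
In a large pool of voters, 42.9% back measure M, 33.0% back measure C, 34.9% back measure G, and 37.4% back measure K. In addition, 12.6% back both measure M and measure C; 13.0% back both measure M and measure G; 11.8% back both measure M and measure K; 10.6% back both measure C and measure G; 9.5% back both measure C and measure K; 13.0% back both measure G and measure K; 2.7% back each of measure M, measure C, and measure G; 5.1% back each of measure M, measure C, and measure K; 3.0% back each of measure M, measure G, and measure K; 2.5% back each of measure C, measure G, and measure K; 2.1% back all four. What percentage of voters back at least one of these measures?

88.9%

P(union) = 42.9 + 33.0 + 34.9 + 37.4 − 12.6 − 13.0 − 11.8 − 10.6 − 9.5 − 13.0 + 2.7 + 5.1 + 3.0 + 2.5 − 2.1 = 88.9%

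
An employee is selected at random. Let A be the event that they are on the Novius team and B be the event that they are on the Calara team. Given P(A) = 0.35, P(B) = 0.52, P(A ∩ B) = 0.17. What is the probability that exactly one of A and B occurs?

P(exactly one) = 0.35 + 0.52 − 2·0.17 = 0.53

0.53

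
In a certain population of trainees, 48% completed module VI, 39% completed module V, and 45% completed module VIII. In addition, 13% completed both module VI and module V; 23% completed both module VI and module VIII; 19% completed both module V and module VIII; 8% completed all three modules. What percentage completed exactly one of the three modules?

Using the inclusion–exclusion count for exactly one event:
P(exactly one) = 48 + 39 + 45 − 2·13 − 2·23 − 2·19 + 3·8 = 46%

46%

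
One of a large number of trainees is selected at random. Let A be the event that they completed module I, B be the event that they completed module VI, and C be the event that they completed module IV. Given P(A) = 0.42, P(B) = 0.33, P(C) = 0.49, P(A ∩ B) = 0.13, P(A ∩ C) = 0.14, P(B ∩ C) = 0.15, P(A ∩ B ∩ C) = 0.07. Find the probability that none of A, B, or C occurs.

0.11

By inclusion–exclusion:
P(A ∪ B ∪ C) = 0.42 + 0.33 + 0.49 − 0.13 − 0.14 − 0.15 + 0.07 = 0.89
P(none) = 1 − 0.89 = 0.11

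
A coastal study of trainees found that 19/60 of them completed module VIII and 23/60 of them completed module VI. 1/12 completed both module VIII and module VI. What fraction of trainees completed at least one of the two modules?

37/60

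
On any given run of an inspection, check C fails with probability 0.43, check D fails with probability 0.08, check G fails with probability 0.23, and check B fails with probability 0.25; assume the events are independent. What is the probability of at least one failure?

P(none) = (1 − 0.43) × (1 − 0.08) × (1 − 0.23) × (1 − 0.25) = 0.57 × 0.92 × 0.77 × 0.75 = 0.302841
P(at least one) = 1 − 0.302841 = 0.697159

0.697159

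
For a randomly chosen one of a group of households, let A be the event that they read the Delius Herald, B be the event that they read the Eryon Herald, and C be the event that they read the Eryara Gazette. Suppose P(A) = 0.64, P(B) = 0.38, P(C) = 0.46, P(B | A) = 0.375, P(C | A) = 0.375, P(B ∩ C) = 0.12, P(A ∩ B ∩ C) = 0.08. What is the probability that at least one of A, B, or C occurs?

0.96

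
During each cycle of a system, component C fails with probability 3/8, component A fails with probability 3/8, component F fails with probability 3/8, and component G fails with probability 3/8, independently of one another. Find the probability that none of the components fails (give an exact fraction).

Since the events are independent, P(none) is the product of the individual non-occurrence probabilities.
P(none) = (1 − 3/8) × (1 − 3/8) × (1 − 3/8) × (1 − 3/8) = 5/8 × 5/8 × 5/8 × 5/8 = 625/4096

625/4096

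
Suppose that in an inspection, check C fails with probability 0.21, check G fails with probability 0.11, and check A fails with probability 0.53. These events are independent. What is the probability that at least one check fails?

P(none) = (1 − 0.21) × (1 − 0.11) × (1 − 0.53) = 0.79 × 0.89 × 0.47 = 0.330457
P(at least one) = 1 − 0.330457 = 0.669543

0.669543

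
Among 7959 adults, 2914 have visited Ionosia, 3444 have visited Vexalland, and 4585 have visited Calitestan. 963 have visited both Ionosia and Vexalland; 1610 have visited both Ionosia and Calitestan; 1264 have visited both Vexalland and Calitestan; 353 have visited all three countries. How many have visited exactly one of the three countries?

4328

By inclusion–exclusion (exactly-one form):
N(exactly one) = 2914 + 3444 + 4585 − 2·963 − 2·1610 − 2·1264 + 3·353 = 4328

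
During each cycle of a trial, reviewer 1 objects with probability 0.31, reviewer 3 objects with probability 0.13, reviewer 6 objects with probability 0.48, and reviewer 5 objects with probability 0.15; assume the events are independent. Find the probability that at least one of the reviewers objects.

0.7346674

P(none) = (1 − 0.31) × (1 − 0.13) × (1 − 0.48) × (1 − 0.15) = 0.69 × 0.87 × 0.52 × 0.85 = 0.2653326
P(at least one) = 1 − 0.2653326 = 0.7346674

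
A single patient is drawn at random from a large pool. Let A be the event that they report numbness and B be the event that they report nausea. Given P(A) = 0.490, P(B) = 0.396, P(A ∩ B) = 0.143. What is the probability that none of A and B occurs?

P(A ∪ B) = 0.490 + 0.396 − 0.143 = 0.743
P(none) = 1 − 0.743 = 0.257

0.257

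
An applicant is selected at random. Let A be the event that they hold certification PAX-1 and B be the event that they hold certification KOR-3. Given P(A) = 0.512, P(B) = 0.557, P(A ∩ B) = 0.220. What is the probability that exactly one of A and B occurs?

0.629

By inclusion–exclusion (exactly-one form):
P(exactly one) = 0.512 + 0.557 − 2·0.220 = 0.629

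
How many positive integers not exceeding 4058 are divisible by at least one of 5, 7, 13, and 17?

1639

By inclusion–exclusion:
811 + 579 + 312 + 238 − 115 − 62 − 47 − 44 − 34 − 18 + 8 + 6 + 3 + 2 − 0 = 1639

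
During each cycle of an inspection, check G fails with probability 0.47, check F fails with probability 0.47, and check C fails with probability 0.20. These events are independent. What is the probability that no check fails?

0.22472

P(none) = (1 − 0.47) × (1 − 0.47) × (1 − 0.20) = 0.53 × 0.53 × 0.80 = 0.22472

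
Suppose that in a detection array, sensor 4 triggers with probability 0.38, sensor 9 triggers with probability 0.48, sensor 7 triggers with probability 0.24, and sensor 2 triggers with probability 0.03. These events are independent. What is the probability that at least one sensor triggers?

P(none) = (1 − 0.38) × (1 − 0.48) × (1 − 0.24) × (1 − 0.03) = 0.62 × 0.52 × 0.76 × 0.97 = 0.23767328
P(at least one) = 1 − 0.23767328 = 0.76232672

0.76232672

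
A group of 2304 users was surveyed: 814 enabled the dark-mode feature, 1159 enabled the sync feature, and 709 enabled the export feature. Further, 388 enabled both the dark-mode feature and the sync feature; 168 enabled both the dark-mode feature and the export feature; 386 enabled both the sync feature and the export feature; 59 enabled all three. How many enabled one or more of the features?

1799

|union| = 814 + 1159 + 709 − 388 − 168 − 386 + 59 = 1799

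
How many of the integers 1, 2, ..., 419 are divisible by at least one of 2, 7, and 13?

Apply inclusion-exclusion:
floor(419/2) + floor(419/7) + floor(419/13) − floor(419/14) − floor(419/26) − floor(419/91) + floor(419/182) = 209 + 59 + 32 − 29 − 16 − 4 + 2 = 253

253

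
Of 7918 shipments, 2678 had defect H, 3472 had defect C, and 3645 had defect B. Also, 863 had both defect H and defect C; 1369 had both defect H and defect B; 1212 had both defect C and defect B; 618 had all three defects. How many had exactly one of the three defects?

4761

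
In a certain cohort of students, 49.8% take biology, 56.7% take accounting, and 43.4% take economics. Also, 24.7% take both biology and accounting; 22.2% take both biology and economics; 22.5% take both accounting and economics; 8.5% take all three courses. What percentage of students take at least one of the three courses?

89.0%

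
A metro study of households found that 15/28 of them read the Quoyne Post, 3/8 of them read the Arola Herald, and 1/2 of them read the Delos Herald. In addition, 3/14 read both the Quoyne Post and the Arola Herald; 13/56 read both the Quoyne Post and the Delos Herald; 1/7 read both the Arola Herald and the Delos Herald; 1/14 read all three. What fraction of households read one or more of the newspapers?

Using inclusion–exclusion:
P(at least one) = 15/28 + 3/8 + 1/2 − 3/14 − 13/56 − 1/7 + 1/14 = 25/28

25/28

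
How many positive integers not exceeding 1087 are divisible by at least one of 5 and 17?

⌊1087/5⌋ + ⌊1087/17⌋ − ⌊1087/85⌋ = 217 + 63 − 12 = 268

268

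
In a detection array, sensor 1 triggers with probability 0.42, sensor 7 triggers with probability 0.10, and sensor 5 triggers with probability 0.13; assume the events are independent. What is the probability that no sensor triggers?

P(none) = (1 − 0.42) × (1 − 0.10) × (1 − 0.13) = 0.58 × 0.90 × 0.87 = 0.45414

0.45414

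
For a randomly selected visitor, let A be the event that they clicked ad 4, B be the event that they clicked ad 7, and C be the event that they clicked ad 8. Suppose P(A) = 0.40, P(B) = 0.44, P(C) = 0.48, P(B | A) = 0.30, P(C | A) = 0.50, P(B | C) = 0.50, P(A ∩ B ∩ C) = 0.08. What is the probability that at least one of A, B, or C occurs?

P(A ∩ B) = P(A)·P(B|A) = 0.40 × 0.30 = 0.12
P(A ∩ C) = P(A)·P(C|A) = 0.40 × 0.50 = 0.20
P(B ∩ C) = P(C)·P(B|C) = 0.48 × 0.50 = 0.24
Inclusion–exclusion gives
P(A ∪ B ∪ C) = 0.40 + 0.44 + 0.48 − 0.12 − 0.20 − 0.24 + 0.08 = 0.84

0.84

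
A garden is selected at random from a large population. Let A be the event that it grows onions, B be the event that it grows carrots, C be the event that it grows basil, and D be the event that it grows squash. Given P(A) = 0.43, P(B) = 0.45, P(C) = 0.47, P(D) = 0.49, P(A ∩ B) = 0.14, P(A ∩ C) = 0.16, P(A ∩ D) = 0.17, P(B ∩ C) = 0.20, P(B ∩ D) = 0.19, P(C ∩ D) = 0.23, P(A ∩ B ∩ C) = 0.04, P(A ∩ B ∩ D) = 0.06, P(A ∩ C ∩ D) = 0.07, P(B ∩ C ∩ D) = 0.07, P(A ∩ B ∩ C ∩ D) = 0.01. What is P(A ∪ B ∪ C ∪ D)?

By inclusion-exclusion,
P(A ∪ B ∪ C ∪ D) = 0.43 + 0.45 + 0.47 + 0.49 − 0.14 − 0.16 − 0.17 − 0.20 − 0.19 − 0.23 + 0.04 + 0.06 + 0.07 + 0.07 − 0.01 = 0.98

0.98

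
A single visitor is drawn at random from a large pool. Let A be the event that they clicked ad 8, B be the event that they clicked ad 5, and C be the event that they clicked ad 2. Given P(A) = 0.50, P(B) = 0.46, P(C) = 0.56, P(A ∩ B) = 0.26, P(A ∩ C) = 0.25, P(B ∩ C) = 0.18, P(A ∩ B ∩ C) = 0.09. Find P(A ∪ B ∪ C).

0.92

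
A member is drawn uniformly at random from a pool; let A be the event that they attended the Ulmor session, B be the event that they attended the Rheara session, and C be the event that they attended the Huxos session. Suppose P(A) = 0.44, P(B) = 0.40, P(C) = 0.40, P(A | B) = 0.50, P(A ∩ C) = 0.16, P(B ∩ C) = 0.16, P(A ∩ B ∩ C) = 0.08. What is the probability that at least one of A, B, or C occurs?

P(A ∩ B) = P(B)·P(A|B) = 0.40 × 0.50 = 0.20
By inclusion-exclusion,
P(A ∪ B ∪ C) = 0.44 + 0.40 + 0.40 − 0.20 − 0.16 − 0.16 + 0.08 = 0.80

0.80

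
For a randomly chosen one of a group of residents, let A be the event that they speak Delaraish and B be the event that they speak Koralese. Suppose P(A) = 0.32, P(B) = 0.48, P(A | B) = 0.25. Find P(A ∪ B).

0.68

P(A ∩ B) = P(B)·P(A|B) = 0.48 × 0.25 = 0.12
P(A ∪ B) = 0.32 + 0.48 − 0.12 = 0.68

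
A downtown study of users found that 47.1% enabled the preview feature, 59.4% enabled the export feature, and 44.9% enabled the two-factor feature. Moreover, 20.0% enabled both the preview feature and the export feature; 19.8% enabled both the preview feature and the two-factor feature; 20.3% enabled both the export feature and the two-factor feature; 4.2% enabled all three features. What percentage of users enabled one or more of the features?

P(union) = 47.1 + 59.4 + 44.9 − 20.0 − 19.8 − 20.3 + 4.2 = 95.5%

95.5%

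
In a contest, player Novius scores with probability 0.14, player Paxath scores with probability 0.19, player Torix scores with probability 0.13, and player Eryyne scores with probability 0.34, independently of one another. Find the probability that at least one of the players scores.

0.60001228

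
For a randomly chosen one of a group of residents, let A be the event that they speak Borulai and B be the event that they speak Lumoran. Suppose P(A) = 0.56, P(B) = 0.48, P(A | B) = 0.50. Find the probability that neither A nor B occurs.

P(A ∩ B) = P(B)·P(A|B) = 0.48 × 0.50 = 0.24
Using inclusion–exclusion:
P(A ∪ B) = 0.56 + 0.48 − 0.24 = 0.80
P(none) = 1 − 0.80 = 0.20

0.20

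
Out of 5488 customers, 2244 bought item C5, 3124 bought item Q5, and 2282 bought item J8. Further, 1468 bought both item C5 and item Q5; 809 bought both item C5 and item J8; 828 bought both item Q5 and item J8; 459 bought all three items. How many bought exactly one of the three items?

2817

Using the inclusion–exclusion count for exactly one event:
|exactly one| = 2244 + 3124 + 2282 − 2·1468 − 2·809 − 2·828 + 3·459 = 2817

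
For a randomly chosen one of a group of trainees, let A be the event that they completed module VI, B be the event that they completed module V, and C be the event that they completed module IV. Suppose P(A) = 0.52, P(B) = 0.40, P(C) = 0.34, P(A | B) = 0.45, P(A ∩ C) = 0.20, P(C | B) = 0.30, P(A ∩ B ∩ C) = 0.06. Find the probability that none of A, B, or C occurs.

0.18

P(A ∩ B) = P(B)·P(A|B) = 0.40 × 0.45 = 0.18
P(B ∩ C) = P(B)·P(C|B) = 0.40 × 0.30 = 0.12
P(A ∪ B ∪ C) = 0.52 + 0.40 + 0.34 − 0.18 − 0.20 − 0.12 + 0.06 = 0.82
P(none) = 1 − 0.82 = 0.18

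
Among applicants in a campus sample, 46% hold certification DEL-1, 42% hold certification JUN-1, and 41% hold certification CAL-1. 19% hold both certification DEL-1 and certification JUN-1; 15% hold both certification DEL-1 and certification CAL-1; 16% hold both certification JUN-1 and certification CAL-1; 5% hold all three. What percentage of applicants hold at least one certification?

84%

P(≥1) = 46 + 42 + 41 − 19 − 15 − 16 + 5 = 84%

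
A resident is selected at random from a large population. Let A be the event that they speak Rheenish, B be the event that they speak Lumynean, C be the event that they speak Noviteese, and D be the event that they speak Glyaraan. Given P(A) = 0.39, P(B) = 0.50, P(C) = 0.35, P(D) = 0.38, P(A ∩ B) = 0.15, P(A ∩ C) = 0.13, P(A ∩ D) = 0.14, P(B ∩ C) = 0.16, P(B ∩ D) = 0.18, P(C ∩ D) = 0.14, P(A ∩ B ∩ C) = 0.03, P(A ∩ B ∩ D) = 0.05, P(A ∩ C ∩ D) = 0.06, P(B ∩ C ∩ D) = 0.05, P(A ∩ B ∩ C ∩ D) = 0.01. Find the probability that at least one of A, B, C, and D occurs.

0.90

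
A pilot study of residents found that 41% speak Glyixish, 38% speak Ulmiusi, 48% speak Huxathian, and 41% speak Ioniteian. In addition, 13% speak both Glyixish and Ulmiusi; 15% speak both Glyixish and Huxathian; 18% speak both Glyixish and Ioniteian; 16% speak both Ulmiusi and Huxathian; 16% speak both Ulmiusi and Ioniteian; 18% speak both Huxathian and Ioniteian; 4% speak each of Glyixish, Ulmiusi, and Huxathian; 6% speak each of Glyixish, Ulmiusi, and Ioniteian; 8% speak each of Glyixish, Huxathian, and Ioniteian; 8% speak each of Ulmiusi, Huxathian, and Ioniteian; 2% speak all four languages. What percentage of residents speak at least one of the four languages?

96%

P(union) = 41 + 38 + 48 + 41 − 13 − 15 − 18 − 16 − 16 − 18 + 4 + 6 + 8 + 8 − 2 = 96%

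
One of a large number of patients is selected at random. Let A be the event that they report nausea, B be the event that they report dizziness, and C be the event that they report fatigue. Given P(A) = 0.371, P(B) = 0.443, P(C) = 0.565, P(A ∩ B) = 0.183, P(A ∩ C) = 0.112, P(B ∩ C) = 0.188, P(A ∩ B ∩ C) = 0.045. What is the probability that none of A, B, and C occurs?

P(A ∪ B ∪ C) = 0.371 + 0.443 + 0.565 − 0.183 − 0.112 − 0.188 + 0.045 = 0.941
P(none) = 1 − 0.941 = 0.059

0.059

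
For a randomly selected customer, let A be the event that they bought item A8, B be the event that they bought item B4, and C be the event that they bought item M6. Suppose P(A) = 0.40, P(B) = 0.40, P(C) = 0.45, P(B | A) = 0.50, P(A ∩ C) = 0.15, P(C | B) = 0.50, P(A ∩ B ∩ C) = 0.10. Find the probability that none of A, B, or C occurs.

0.20

P(A ∩ B) = P(A)·P(B|A) = 0.40 × 0.50 = 0.20
P(B ∩ C) = P(B)·P(C|B) = 0.40 × 0.50 = 0.20
P(A ∪ B ∪ C) = 0.40 + 0.40 + 0.45 − 0.20 − 0.15 − 0.20 + 0.10 = 0.80
P(none) = 1 − 0.80 = 0.20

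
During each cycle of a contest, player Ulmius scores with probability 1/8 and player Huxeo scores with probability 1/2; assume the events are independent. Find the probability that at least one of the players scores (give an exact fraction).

Independence gives P(none) = ∏(1 − pᵢ).
P(none) = (1 − 1/8) × (1 − 1/2) = 7/8 × 1/2 = 7/16
P(at least one) = 1 − 7/16 = 9/16

9/16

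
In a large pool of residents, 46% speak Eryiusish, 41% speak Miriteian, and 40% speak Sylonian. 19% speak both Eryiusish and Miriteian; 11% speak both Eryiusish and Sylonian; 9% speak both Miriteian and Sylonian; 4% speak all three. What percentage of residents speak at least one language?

92%

Using inclusion–exclusion:
P(≥1) = 46 + 41 + 40 − 19 − 11 − 9 + 4 = 92%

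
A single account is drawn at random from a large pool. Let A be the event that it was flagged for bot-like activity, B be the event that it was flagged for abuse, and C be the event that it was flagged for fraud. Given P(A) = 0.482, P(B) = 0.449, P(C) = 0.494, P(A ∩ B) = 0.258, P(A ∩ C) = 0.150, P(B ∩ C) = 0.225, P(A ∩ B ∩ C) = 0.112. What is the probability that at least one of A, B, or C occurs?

Apply inclusion-exclusion:
P(A ∪ B ∪ C) = 0.482 + 0.449 + 0.494 − 0.258 − 0.150 − 0.225 + 0.112 = 0.904

0.904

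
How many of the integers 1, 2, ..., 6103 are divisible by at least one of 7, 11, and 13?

By inclusion-exclusion,
871 + 554 + 469 − 79 − 67 − 42 + 6 = 1712

1712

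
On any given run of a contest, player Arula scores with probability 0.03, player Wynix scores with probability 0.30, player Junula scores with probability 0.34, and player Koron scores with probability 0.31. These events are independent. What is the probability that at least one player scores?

P(none) = (1 − 0.03) × (1 − 0.30) × (1 − 0.34) × (1 − 0.31) = 0.97 × 0.70 × 0.66 × 0.69 = 0.3092166
P(at least one) = 1 − 0.3092166 = 0.6907834

0.6907834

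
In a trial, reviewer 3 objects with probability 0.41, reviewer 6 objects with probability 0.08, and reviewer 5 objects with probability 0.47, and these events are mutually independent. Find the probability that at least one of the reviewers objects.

0.712316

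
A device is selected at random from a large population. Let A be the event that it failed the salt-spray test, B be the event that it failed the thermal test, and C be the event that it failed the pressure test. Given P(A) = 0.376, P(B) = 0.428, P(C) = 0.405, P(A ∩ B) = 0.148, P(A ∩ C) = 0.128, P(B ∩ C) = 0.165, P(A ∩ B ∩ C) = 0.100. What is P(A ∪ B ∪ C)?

0.868

P(A ∪ B ∪ C) = 0.376 + 0.428 + 0.405 − 0.148 − 0.128 − 0.165 + 0.100 = 0.868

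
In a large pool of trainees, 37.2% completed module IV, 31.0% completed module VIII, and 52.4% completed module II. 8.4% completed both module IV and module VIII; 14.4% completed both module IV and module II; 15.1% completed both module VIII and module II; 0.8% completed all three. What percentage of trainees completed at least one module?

83.5%

By inclusion-exclusion,
P(at least one) = 37.2 + 31.0 + 52.4 − 8.4 − 14.4 − 15.1 + 0.8 = 83.5%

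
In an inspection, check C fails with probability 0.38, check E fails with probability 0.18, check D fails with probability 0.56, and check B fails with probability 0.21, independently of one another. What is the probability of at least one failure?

0.82328016

Since the events are independent, P(none) is the product of the individual non-occurrence probabilities.
P(none) = (1 − 0.38) × (1 − 0.18) × (1 − 0.56) × (1 − 0.21) = 0.62 × 0.82 × 0.44 × 0.79 = 0.17671984
P(at least one) = 1 − 0.17671984 = 0.82328016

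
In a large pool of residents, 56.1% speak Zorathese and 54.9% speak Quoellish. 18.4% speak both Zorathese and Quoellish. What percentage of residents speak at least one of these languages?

92.6%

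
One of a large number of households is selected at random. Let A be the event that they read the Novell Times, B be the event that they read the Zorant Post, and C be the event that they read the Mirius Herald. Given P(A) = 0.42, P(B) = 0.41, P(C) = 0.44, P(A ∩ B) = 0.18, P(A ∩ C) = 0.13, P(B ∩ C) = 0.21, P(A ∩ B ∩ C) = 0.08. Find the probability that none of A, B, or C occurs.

0.17

P(A ∪ B ∪ C) = 0.42 + 0.41 + 0.44 − 0.18 − 0.13 − 0.21 + 0.08 = 0.83
P(none) = 1 − 0.83 = 0.17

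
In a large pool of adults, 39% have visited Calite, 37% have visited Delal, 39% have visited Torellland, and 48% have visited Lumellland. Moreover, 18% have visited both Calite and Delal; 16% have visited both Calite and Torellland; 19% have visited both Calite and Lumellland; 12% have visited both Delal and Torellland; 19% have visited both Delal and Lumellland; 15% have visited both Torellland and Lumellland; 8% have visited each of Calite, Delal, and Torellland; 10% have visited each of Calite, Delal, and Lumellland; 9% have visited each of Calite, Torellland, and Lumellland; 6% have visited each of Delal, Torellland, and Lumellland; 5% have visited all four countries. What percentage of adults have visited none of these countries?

Using inclusion–exclusion:
P(at least one) = 39 + 37 + 39 + 48 − 18 − 16 − 19 − 12 − 19 − 15 + 8 + 10 + 9 + 6 − 5 = 92%
P(none) = 100% − 92% = 8%

8%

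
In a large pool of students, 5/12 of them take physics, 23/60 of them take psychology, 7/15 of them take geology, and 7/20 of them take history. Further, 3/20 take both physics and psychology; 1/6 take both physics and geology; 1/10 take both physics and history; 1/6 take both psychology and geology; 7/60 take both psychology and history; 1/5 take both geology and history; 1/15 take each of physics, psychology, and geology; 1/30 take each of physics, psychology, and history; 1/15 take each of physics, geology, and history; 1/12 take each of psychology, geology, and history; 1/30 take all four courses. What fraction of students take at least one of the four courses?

14/15

By inclusion–exclusion:
P(union) = 5/12 + 23/60 + 7/15 + 7/20 − 3/20 − 1/6 − 1/10 − 1/6 − 7/60 − 1/5 + 1/15 + 1/30 + 1/15 + 1/12 − 1/30 = 14/15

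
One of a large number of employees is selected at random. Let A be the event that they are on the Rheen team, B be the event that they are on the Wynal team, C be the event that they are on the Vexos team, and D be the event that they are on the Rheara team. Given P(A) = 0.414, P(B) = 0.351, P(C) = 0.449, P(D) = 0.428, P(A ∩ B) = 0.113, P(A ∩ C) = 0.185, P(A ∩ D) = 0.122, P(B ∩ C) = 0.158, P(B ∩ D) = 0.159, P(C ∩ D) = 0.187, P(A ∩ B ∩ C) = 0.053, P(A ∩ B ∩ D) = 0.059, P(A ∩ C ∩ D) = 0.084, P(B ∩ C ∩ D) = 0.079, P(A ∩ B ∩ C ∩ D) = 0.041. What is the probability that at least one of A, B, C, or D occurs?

0.952

P(A ∪ B ∪ C ∪ D) = 0.414 + 0.351 + 0.449 + 0.428 − 0.113 − 0.185 − 0.122 − 0.158 − 0.159 − 0.187 + 0.053 + 0.059 + 0.084 + 0.079 − 0.041 = 0.952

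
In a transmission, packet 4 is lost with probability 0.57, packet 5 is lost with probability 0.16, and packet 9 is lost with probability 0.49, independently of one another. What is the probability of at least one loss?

P(none) = (1 − 0.57) × (1 − 0.16) × (1 − 0.49) = 0.43 × 0.84 × 0.51 = 0.184212
P(at least one) = 1 − 0.184212 = 0.815788

0.815788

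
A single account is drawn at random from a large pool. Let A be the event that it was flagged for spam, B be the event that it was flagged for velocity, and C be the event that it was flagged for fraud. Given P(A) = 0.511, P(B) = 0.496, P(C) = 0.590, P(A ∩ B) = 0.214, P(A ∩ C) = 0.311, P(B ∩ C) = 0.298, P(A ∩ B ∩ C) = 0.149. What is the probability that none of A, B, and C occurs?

0.077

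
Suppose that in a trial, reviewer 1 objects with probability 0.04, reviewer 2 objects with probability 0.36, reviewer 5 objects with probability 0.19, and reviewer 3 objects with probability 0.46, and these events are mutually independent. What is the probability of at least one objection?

0.73126144

Independence gives P(none) = ∏(1 − pᵢ).
P(none) = (1 − 0.04) × (1 − 0.36) × (1 − 0.19) × (1 − 0.46) = 0.96 × 0.64 × 0.81 × 0.54 = 0.26873856
P(at least one) = 1 − 0.26873856 = 0.73126144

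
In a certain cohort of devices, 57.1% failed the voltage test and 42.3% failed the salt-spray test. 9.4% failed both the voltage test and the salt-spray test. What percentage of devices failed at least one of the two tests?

Inclusion–exclusion gives
P(union) = 57.1 + 42.3 − 9.4 = 90.0%

90.0%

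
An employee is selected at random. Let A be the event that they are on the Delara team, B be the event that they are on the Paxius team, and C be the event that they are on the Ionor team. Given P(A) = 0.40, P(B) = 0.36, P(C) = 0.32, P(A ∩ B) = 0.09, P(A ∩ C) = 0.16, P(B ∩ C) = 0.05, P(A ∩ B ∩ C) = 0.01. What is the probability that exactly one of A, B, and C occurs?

0.51

Using the inclusion–exclusion count for exactly one event:
P(exactly one) = 0.40 + 0.36 + 0.32 − 2·0.09 − 2·0.16 − 2·0.05 + 3·0.01 = 0.51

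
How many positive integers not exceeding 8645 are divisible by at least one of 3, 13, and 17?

3638

2881 + 665 + 508 − 221 − 169 − 39 + 13 = 3638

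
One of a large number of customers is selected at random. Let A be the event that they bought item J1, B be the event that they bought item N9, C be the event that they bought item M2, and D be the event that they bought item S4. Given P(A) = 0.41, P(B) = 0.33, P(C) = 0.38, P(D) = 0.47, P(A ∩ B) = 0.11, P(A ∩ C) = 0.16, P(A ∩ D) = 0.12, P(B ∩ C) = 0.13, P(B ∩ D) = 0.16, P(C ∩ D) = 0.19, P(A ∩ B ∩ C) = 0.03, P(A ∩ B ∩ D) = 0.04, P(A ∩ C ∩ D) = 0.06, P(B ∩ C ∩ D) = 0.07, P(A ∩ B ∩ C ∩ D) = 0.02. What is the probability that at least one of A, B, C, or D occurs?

0.90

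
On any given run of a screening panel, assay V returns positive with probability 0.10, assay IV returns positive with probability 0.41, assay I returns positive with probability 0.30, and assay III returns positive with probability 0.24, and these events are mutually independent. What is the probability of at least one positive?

P(none) = (1 − 0.10) × (1 − 0.41) × (1 − 0.30) × (1 − 0.24) = 0.90 × 0.59 × 0.70 × 0.76 = 0.282492
P(at least one) = 1 − 0.282492 = 0.717508

0.717508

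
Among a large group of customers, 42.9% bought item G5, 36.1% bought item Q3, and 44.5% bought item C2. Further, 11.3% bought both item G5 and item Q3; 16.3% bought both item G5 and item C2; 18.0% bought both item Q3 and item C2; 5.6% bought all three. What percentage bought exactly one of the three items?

P(exactly one) = 42.9 + 36.1 + 44.5 − 2·11.3 − 2·16.3 − 2·18.0 + 3·5.6 = 49.1%

49.1%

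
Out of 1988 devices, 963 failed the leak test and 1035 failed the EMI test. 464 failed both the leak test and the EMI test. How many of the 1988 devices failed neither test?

454

|union| = 963 + 1035 − 464 = 1534
None: 1988 − 1534 = 454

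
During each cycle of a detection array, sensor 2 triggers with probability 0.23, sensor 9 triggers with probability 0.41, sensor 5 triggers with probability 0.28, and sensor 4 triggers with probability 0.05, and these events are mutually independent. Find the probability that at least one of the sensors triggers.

0.6892588

Since the events are independent, P(none) is the product of the individual non-occurrence probabilities.
P(none) = (1 − 0.23) × (1 − 0.41) × (1 − 0.28) × (1 − 0.05) = 0.77 × 0.59 × 0.72 × 0.95 = 0.3107412
P(at least one) = 1 − 0.3107412 = 0.6892588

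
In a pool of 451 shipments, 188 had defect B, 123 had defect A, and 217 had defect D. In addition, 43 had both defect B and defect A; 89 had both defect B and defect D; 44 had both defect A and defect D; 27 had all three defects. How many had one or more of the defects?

By inclusion–exclusion:
N(≥1) = 188 + 123 + 217 − 43 − 89 − 44 + 27 = 379

379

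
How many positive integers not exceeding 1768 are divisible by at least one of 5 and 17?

353 + 104 − 20 = 437

437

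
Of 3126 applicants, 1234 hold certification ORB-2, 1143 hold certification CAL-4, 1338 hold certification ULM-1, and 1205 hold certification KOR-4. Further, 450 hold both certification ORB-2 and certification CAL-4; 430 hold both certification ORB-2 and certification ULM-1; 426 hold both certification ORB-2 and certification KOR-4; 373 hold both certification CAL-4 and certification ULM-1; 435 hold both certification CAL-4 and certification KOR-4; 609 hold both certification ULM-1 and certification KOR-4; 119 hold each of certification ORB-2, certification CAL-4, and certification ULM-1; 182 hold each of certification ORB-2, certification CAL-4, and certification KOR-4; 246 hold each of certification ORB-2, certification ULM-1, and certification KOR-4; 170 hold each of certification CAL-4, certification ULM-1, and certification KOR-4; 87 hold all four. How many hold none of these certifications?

Inclusion–exclusion gives
|union| = 1234 + 1143 + 1338 + 1205 − 450 − 430 − 426 − 373 − 435 − 609 + 119 + 182 + 246 + 170 − 87 = 2827
None: 3126 − 2827 = 299

299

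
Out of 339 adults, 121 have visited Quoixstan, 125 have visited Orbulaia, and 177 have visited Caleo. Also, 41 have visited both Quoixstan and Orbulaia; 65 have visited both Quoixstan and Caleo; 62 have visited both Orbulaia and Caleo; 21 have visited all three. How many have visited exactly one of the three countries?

|exactly one| = 121 + 125 + 177 − 2·41 − 2·65 − 2·62 + 3·21 = 150

150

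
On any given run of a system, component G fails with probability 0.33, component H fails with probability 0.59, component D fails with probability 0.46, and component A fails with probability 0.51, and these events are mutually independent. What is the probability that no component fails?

0.07268562

Independence gives P(none) = ∏(1 − pᵢ).
P(none) = (1 − 0.33) × (1 − 0.59) × (1 − 0.46) × (1 − 0.51) = 0.67 × 0.41 × 0.54 × 0.49 = 0.07268562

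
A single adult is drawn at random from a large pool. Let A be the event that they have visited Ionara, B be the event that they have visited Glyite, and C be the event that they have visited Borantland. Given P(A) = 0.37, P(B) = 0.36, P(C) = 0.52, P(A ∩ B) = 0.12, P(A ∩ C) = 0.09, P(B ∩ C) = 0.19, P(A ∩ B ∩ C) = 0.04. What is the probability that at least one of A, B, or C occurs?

0.89

Apply inclusion-exclusion:
P(A ∪ B ∪ C) = 0.37 + 0.36 + 0.52 − 0.12 − 0.09 − 0.19 + 0.04 = 0.89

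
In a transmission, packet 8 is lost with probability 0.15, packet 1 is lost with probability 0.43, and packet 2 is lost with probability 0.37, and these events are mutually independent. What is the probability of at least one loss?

0.694765

P(none) = (1 − 0.15) × (1 − 0.43) × (1 − 0.37) = 0.85 × 0.57 × 0.63 = 0.305235
P(at least one) = 1 − 0.305235 = 0.694765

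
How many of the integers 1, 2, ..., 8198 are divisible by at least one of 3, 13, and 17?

Using inclusion–exclusion:
⌊8198/3⌋ + ⌊8198/13⌋ + ⌊8198/17⌋ − ⌊8198/39⌋ − ⌊8198/51⌋ − ⌊8198/221⌋ + ⌊8198/663⌋ = 2732 + 630 + 482 − 210 − 160 − 37 + 12 = 3449

3449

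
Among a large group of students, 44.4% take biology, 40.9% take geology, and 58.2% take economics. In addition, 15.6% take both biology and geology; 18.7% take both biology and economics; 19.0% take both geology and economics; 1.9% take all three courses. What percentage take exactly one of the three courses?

42.6%

P(exactly one) = 44.4 + 40.9 + 58.2 − 2·15.6 − 2·18.7 − 2·19.0 + 3·1.9 = 42.6%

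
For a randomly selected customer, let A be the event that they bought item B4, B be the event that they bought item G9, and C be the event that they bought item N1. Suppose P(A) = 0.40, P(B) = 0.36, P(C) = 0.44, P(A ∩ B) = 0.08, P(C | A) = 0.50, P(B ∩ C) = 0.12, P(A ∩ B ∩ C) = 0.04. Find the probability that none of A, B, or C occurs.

P(A ∩ C) = P(A)·P(C|A) = 0.40 × 0.50 = 0.20
Using inclusion–exclusion:
P(A ∪ B ∪ C) = 0.40 + 0.36 + 0.44 − 0.08 − 0.20 − 0.12 + 0.04 = 0.84
P(none) = 1 − 0.84 = 0.16

0.16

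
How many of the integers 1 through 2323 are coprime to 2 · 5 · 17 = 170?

Inclusion–exclusion gives
⌊2323/2⌋ + ⌊2323/5⌋ + ⌊2323/17⌋ − ⌊2323/10⌋ − ⌊2323/34⌋ − ⌊2323/85⌋ + ⌊2323/170⌋ = 1161 + 464 + 136 − 232 − 68 − 27 + 13 = 1447
2323 − 1447 = 876

876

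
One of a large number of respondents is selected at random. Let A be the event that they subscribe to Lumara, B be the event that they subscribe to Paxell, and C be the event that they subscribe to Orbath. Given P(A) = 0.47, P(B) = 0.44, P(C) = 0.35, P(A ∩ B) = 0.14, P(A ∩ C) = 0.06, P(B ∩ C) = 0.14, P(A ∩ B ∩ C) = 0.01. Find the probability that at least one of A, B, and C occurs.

Using inclusion–exclusion:
P(A ∪ B ∪ C) = 0.47 + 0.44 + 0.35 − 0.14 − 0.06 − 0.14 + 0.01 = 0.93

0.93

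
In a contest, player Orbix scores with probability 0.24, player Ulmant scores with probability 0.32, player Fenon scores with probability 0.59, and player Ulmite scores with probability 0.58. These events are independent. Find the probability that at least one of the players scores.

Independence gives P(none) = ∏(1 − pᵢ).
P(none) = (1 − 0.24) × (1 − 0.32) × (1 − 0.59) × (1 − 0.58) = 0.76 × 0.68 × 0.41 × 0.42 = 0.08899296
P(at least one) = 1 − 0.08899296 = 0.91100704

0.91100704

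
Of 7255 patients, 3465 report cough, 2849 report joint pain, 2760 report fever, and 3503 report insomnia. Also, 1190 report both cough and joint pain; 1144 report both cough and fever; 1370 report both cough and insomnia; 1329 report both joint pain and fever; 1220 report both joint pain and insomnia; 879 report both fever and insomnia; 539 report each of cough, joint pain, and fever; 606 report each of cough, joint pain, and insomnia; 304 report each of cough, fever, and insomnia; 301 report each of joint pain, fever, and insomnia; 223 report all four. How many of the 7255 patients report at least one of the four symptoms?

|at least one| = 3465 + 2849 + 2760 + 3503 − 1190 − 1144 − 1370 − 1329 − 1220 − 879 + 539 + 606 + 304 + 301 − 223 = 6972

6972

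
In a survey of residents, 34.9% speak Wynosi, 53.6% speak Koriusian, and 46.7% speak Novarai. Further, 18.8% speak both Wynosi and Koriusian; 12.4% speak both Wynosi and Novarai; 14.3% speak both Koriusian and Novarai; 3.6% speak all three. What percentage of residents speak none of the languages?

6.7%

Using inclusion–exclusion:
P(union) = 34.9 + 53.6 + 46.7 − 18.8 − 12.4 − 14.3 + 3.6 = 93.3%
P(none) = 100% − 93.3% = 6.7%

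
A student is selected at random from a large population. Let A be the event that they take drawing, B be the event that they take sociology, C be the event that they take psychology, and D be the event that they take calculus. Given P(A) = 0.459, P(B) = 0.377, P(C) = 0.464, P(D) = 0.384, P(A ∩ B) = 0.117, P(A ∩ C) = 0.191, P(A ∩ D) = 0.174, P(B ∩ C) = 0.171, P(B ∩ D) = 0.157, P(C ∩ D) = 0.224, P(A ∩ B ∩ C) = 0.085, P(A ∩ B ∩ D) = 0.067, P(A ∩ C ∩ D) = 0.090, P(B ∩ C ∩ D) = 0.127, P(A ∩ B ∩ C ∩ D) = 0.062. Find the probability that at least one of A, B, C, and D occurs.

0.957

P(A ∪ B ∪ C ∪ D) = 0.459 + 0.377 + 0.464 + 0.384 − 0.117 − 0.191 − 0.174 − 0.171 − 0.157 − 0.224 + 0.085 + 0.067 + 0.090 + 0.127 − 0.062 = 0.957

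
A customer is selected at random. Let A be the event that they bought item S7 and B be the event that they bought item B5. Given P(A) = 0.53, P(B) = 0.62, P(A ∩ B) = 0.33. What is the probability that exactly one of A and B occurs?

0.49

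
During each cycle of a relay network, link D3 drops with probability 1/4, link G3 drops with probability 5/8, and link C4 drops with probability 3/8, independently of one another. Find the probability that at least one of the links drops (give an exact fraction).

P(none) = (1 − 1/4) × (1 − 5/8) × (1 − 3/8) = 3/4 × 3/8 × 5/8 = 45/256
P(at least one) = 1 − 45/256 = 211/256

211/256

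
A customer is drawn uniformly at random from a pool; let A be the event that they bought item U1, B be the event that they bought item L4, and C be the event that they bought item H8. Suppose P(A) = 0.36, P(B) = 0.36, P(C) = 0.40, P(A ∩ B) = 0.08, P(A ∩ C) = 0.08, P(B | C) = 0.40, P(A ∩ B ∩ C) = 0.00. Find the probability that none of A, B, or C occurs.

P(B ∩ C) = P(C)·P(B|C) = 0.40 × 0.40 = 0.16
By inclusion–exclusion:
P(A ∪ B ∪ C) = 0.36 + 0.36 + 0.40 − 0.08 − 0.08 − 0.16 + 0.00 = 0.80
P(none) = 1 − 0.80 = 0.20

0.20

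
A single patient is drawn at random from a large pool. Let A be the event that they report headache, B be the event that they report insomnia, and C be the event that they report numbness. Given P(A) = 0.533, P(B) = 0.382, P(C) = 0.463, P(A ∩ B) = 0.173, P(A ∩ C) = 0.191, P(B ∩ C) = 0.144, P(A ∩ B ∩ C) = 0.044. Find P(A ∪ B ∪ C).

0.914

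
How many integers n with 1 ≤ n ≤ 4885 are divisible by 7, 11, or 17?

⌊4885/7⌋ + ⌊4885/11⌋ + ⌊4885/17⌋ − ⌊4885/77⌋ − ⌊4885/119⌋ − ⌊4885/187⌋ + ⌊4885/1309⌋ = 697 + 444 + 287 − 63 − 41 − 26 + 3 = 1301

1301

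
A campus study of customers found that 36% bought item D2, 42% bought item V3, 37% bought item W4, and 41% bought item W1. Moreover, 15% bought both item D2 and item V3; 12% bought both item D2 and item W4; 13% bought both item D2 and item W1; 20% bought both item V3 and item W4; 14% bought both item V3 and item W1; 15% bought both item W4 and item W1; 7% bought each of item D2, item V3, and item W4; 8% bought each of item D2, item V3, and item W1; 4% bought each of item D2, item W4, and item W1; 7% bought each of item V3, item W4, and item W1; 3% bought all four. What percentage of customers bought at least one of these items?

By inclusion–exclusion:
P(at least one) = 36 + 42 + 37 + 41 − 15 − 12 − 13 − 20 − 14 − 15 + 7 + 8 + 4 + 7 − 3 = 90%

90%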